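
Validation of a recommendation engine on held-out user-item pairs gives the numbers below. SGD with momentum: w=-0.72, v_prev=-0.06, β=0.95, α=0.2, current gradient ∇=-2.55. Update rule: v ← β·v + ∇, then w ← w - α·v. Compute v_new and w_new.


v_new = 0.95·-0.06 - 2.55 = -0.057 - 2.55 = -2.607
w_new = -0.72 - 0.2·-2.607 = -0.72 + 0.5214 = -0.1986

v_new=-2.607, w_new=-0.1986


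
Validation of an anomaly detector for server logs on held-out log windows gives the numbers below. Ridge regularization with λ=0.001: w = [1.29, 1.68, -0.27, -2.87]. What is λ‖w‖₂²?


‖w‖₂² = (1.29)² + (1.68)² + (-0.27)² + (-2.87)²
     = 1.6641 + 2.8224 + 0.0729 + 8.2369
     = 12.7963
λ·‖w‖₂² = 0.001·12.7963 = 0.012796

0.012796


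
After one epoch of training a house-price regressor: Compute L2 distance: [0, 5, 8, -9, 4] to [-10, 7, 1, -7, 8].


d = √((0+ 10)² + (5-7)² + (8-1)² + (-9+ 7)² + (4-8)²)
  = √(100 + 4 + 49 + 4 + 16)
  = √173 = 13.1529

13.1529


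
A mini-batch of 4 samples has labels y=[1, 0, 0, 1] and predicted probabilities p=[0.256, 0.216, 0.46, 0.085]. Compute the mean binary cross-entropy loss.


L[0] = -ln(0.256) = 1.3626
L[1] = -ln(1-0.216) = -ln(0.784) = 0.2433
L[2] = -ln(1-0.46) = -ln(0.54) = 0.6162
L[3] = -ln(0.085) = 2.4651
mean = (1.3626 + 0.2433 + 0.6162 + 2.4651)/4 = 1.1718

1.1718


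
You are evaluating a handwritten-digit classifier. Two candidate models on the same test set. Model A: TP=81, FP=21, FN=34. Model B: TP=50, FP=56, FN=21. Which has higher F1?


Model A: P=81/102=0.7941, R=81/115=0.7043, F1=2PR/(P+R)=2TP/(2TP+FP+FN)=162/217=0.7465
Model B: P=50/106=0.4717, R=50/71=0.7042, F1=2PR/(P+R)=2TP/(2TP+FP+FN)=100/177=0.565
0.7465 > 0.565 → Model A

Model A


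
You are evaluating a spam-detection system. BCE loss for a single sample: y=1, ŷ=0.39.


BCE = -[y·ln(p) + (1-y)·ln(1-p)]
= -1·ln(0.39) - 0
= -ln(0.39) = 0.9416

0.9416


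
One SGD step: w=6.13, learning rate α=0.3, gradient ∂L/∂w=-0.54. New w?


w_new = w - α·∇
= 6.13 - 0.3·-0.54
= 6.13 + 0.162
= 6.292

6.292


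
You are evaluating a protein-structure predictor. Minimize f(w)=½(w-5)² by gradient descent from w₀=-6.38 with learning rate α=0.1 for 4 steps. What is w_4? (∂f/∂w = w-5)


step 1: grad = -6.38-5 = -11.38; w = -6.38 - 0.1·(-11.38) = -5.242
step 2: grad = -5.242-5 = -10.242; w = -5.242 - 0.1·(-10.242) = -4.2178
step 3: grad = -4.2178-5 = -9.2178; w = -4.2178 - 0.1·(-9.2178) = -3.29602
step 4: grad = -3.29602-5 = -8.29602; w = -3.29602 - 0.1·(-8.29602) = -2.466418

-2.466418


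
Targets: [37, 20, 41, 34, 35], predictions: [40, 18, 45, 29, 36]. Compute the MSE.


Squared errors: (37-40)²=9, (20-18)²=4, (41-45)²=16, (34-29)²=25, (35-36)²=1
Sum = 55
MSE = 55/5 = 11

11


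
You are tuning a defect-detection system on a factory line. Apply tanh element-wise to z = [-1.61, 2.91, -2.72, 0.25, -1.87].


tanh(-1.61) = -0.9232
tanh(2.91) = 0.9941
tanh(-2.72) = -0.9914
tanh(0.25) = 0.2449
tanh(-1.87) = -0.9536
result = [-0.9232, 0.9941, -0.9914, 0.2449, -0.9536]

[-0.9232, 0.9941, -0.9914, 0.2449, -0.9536]


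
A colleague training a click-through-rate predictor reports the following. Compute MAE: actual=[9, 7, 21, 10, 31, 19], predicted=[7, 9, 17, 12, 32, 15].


Absolute errors: |9-7|=2, |7-9|=2, |21-17|=4, |10-12|=2, |31-32|=1, |19-15|=4
Sum = 15
MAE = 15/6 = 5/2

5/2


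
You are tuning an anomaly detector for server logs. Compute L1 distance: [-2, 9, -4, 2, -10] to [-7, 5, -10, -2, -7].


d = |-2+ 7| + |9-5| + |-4+ 10| + |2+ 2| + |-10+ 7|
  = 5 + 4 + 6 + 4 + 3
  = 22

22


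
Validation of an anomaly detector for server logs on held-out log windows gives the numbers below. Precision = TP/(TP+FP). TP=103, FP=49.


Precision = TP/(TP+FP)
= 103/(103+49)
= 103/152 = 67.76%

67.76%


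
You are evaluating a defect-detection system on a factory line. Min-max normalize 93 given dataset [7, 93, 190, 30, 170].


min=7, max=190
(93-7)/(190-7) = 86/183 = 0.4699

0.4699


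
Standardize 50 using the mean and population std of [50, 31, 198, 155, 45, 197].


μ = 112.6667, σ = 72.2972
z = (50 - 112.6667)/72.2972 = -0.8668

-0.8668


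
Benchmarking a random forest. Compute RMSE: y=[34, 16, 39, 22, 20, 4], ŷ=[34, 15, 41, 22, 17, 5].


MSE = 15/6 = 2.5
RMSE = √(15/6) = 1.5811

1.5811


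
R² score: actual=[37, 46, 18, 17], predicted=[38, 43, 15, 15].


ȳ = 29.5
SS_res = Σ(y-ŷ)² = 23
SS_tot = Σ(y-ȳ)² = 617
R² = 1 - SS_res/SS_tot = 1 - 0.0373 = 0.9627

0.9627


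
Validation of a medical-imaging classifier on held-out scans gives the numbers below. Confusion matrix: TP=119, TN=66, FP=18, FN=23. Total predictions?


Total = TP + TN + FP + FN
= 119 + 66 + 18 + 23
= 226
(Predicted positive: 137, predicted negative: 89)

226


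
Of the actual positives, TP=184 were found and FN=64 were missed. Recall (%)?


Recall = TP/(TP+FN)
= 184/(184+64)
= 184/248 = 74.19%

74.19%


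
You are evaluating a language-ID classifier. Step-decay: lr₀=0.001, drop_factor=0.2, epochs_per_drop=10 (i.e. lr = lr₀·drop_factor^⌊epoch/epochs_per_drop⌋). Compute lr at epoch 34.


n_drops = ⌊34/10⌋ = 3
lr = 0.001·0.2^3 = 0.001·0.008 = 0.000008

0.000008


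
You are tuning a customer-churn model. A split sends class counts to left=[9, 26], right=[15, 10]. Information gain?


Parent = [24, 36], H_parent = 0.971
H_left = 0.8224 (n=35), H_right = 0.971 (n=25)
H_children = (35/60)·0.8224 + (25/60)·0.971 = 0.8843
IG = 0.971 - 0.8843 = 0.0867

0.0867


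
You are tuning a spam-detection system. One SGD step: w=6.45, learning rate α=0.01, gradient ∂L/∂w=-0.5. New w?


w_new = w - α·∇
= 6.45 - 0.01·-0.5
= 6.45 + 0.005
= 6.455

6.455


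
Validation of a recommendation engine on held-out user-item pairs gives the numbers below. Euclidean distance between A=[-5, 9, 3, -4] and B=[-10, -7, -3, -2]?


d = √((-5+ 10)² + (9+ 7)² + (3+ 3)² + (-4+ 2)²)
  = √(25 + 256 + 36 + 4)
  = √321 = 17.9165

17.9165


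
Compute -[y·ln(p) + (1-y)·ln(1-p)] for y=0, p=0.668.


BCE = -[y·ln(p) + (1-y)·ln(1-p)]
= -0 - 1·ln(1-0.668)
= -ln(0.332) = 1.1026

1.1026


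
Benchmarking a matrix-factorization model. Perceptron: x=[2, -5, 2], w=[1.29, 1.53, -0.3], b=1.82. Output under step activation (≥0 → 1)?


z = (2)·(1.29) + (-5)·(1.53) + (2)·(-0.3) + 1.82
  = -3.85
step(z) = 0 (z<0)

0


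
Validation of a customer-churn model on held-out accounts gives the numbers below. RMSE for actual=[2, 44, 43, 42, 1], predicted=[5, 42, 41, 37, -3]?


MSE = 58/5 = 11.6
RMSE = √(58/5) = 3.4059

3.4059


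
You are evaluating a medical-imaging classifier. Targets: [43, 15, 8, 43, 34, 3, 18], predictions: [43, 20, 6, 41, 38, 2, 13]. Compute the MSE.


Squared errors: (43-43)²=0, (15-20)²=25, (8-6)²=4, (43-41)²=4, (34-38)²=16, (3-2)²=1, (18-13)²=25
Sum = 75
MSE = 75/7 = 75/7

75/7


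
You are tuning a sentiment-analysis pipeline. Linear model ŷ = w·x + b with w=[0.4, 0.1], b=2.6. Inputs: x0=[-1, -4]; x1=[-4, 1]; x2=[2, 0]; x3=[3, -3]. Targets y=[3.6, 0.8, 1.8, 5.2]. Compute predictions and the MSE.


ŷ0 = (0.4)·(-1) + (0.1)·(-4) + 2.6 = 1.8
ŷ1 = (0.4)·(-4) + (0.1)·(1) + 2.6 = 1.1
ŷ2 = (0.4)·(2) + (0.1)·(0) + 2.6 = 3.4
ŷ3 = (0.4)·(3) + (0.1)·(-3) + 2.6 = 3.5
errors² = [3.24, 0.09, 2.56, 2.89]
MSE = 8.7800/4 = 2.195

2.195


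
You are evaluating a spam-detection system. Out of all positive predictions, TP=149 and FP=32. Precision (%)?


Precision = TP/(TP+FP)
= 149/(149+32)
= 149/181 = 82.32%

82.32%


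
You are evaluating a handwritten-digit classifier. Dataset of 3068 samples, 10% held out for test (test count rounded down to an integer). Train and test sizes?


Test = ⌊3068·10/100⌋ = 306
Train = 3068 - 306 = 2762

Train: 2762, Test: 306


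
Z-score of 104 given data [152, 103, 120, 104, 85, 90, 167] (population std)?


μ = 117.2857, σ = 28.9123
z = (104 - 117.2857)/28.9123 = -0.4595

-0.4595


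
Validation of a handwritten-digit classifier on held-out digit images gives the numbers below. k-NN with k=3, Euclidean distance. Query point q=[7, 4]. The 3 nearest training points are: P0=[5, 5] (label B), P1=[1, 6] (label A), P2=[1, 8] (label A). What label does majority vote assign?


d(q,P0) = 2.2361  (label B)
d(q,P1) = 6.3246  (label A)
d(q,P2) = 7.2111  (label A)
Votes: A=2, B=1
Majority → A

A


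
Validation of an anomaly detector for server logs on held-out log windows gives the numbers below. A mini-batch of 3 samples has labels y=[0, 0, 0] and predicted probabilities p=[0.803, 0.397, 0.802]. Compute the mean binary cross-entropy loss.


L[0] = -ln(1-0.803) = -ln(0.197) = 1.6246
L[1] = -ln(1-0.397) = -ln(0.603) = 0.5058
L[2] = -ln(1-0.802) = -ln(0.198) = 1.6195
mean = (1.6246 + 0.5058 + 1.6195)/3 = 1.25

1.25


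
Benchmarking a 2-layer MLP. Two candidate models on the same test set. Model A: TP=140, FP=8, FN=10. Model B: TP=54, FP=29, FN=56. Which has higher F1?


Model A: P=140/148=0.9459, R=140/150=0.9333, F1=2PR/(P+R)=2TP/(2TP+FP+FN)=280/298=0.9396
Model B: P=54/83=0.6506, R=54/110=0.4909, F1=2PR/(P+R)=2TP/(2TP+FP+FN)=108/193=0.5596
0.9396 > 0.5596 → Model A

Model A


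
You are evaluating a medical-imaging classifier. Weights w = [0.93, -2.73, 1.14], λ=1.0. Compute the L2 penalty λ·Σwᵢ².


‖w‖₂² = (0.93)² + (-2.73)² + (1.14)²
     = 0.8649 + 7.4529 + 1.2996
     = 9.6174
λ·‖w‖₂² = 1.0·9.6174 = 9.6174

9.6174


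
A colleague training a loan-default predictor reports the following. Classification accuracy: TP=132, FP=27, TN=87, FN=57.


Accuracy = (TP+TN)/(TP+TN+FP+FN)
= (132+87)/(303)
= 219/303 = 72.28%

72.28%


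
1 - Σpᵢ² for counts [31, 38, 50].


Probabilities: [31/119, 38/119, 50/119] ≈ [0.2605, 0.3193, 0.4202]
Σpᵢ² = (961 + 1444 + 2500)/119² = 4905/14161
Gini = 1 - Σpᵢ² = 1 - 4905/14161 = 0.6536

0.6536


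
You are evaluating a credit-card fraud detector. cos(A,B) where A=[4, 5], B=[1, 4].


A·B = 4·1 + 5·4 = 24
‖A‖ = √41 = 6.4031, ‖B‖ = √17 = 4.1231
cos = 24/(√41·√17) = 24/√697 = 0.9091

0.9091


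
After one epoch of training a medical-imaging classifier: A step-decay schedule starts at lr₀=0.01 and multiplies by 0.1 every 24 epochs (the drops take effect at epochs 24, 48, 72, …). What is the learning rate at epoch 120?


n_drops = ⌊120/24⌋ = 5
lr = 0.01·0.1^5 = 0.01·0.00001 = 0.0000001

0.0000001


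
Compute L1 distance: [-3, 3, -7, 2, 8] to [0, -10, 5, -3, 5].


d = |-3-0| + |3+ 10| + |-7-5| + |2+ 3| + |8-5|
  = 3 + 13 + 12 + 5 + 3
  = 36

36


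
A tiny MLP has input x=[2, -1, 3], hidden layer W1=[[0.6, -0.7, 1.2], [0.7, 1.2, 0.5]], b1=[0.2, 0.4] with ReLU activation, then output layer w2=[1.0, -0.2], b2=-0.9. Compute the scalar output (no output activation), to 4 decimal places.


z1[0] = (0.6)·(2) + (-0.7)·(-1) + (1.2)·(3) + 0.2 = 5.7
z1[1] = (0.7)·(2) + (1.2)·(-1) + (0.5)·(3) + 0.4 = 2.1
h = ReLU(z1) = [5.7, 2.1]
output = (1.0)·(5.7) + (-0.2)·(2.1) - 0.9 = 4.38

4.38


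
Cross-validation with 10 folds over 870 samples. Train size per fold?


Fold size = 870/10 = 87
Training per fold = 870 - 87 = 783

783


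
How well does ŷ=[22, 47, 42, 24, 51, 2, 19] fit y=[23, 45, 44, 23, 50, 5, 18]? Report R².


ȳ = 29.7143
SS_res = Σ(y-ŷ)² = 21
SS_tot = Σ(y-ȳ)² = 1687.43
R² = 1 - SS_res/SS_tot = 1 - 0.0124 = 0.9876

0.9876


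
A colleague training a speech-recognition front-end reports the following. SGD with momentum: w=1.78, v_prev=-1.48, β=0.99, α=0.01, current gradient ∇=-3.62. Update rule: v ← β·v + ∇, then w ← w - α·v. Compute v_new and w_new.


v_new = 0.99·-1.48 - 3.62 = -1.4652 - 3.62 = -5.0852
w_new = 1.78 - 0.01·-5.0852 = 1.78 + 0.050852 = 1.830852

v_new=-5.0852, w_new=1.830852


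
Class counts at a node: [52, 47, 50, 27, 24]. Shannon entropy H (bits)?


Probabilities: [52/200, 47/200, 50/200, 27/200, 24/200] ≈ [0.26, 0.235, 0.25, 0.135, 0.12]
H = -((52/200)·log₂(52/200) + (47/200)·log₂(47/200) + (50/200)·log₂(50/200) + (27/200)·log₂(27/200) + (24/200)·log₂(24/200))
  = 2.2533 bits

2.2533 bits


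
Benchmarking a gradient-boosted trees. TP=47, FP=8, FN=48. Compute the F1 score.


Precision = 47/55 = 0.8545
Recall = 47/95 = 0.4947
F1 = 2·P·R/(P+R) = 2·TP/(2·TP+FP+FN) = 94/(94+8+48) = 94/150 = 0.6267

0.6267


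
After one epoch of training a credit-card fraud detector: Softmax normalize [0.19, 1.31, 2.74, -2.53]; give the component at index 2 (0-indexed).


Exponentials: e^0.19=1.2092, e^1.31=3.7062, e^2.74=15.487, e^-2.53=0.0797
Sum = 20.4821
Softmax = [0.059, 0.1809, 0.7561, 0.0039]
p[2] = 15.487/20.4821 = 0.7561

0.7561


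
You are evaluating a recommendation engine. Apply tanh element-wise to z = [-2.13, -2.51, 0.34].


tanh(-2.13) = -0.9721
tanh(-2.51) = -0.9869
tanh(0.34) = 0.3275
result = [-0.9721, -0.9869, 0.3275]

[-0.9721, -0.9869, 0.3275]


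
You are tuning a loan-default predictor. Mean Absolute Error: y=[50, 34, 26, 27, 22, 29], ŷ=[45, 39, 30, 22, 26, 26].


Absolute errors: |50-45|=5, |34-39|=5, |26-30|=4, |27-22|=5, |22-26|=4, |29-26|=3
Sum = 26
MAE = 26/6 = 13/3

13/3


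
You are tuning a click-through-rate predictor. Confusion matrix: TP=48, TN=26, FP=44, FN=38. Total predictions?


Total = TP + TN + FP + FN
= 48 + 26 + 44 + 38
= 156
(Predicted positive: 92, predicted negative: 64)

156


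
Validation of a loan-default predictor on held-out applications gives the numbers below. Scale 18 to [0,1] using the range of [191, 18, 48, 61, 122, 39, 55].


min=18, max=191
(18-18)/(191-18) = 0/173 = 0.0

0.0


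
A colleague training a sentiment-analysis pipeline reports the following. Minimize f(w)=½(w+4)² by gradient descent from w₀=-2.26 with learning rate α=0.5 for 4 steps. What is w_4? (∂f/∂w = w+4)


step 1: grad = -2.26+4 = 1.74; w = -2.26 - 0.5·(1.74) = -3.13
step 2: grad = -3.13+4 = 0.87; w = -3.13 - 0.5·(0.87) = -3.565
step 3: grad = -3.565+4 = 0.435; w = -3.565 - 0.5·(0.435) = -3.7825
step 4: grad = -3.7825+4 = 0.2175; w = -3.7825 - 0.5·(0.2175) = -3.89125

-3.89125


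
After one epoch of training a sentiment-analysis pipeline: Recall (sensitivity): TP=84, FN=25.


Recall = TP/(TP+FN)
= 84/(84+25)
= 84/109 = 77.06%

77.06%


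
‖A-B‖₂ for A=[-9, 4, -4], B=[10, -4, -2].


d = √((-9-10)² + (4+ 4)² + (-4+ 2)²)
  = √(361 + 64 + 4)
  = √429 = 20.7123

20.7123


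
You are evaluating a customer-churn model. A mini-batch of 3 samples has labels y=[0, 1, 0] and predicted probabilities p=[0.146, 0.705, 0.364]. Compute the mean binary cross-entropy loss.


L[0] = -ln(1-0.146) = -ln(0.854) = 0.1578
L[1] = -ln(0.705) = 0.3496
L[2] = -ln(1-0.364) = -ln(0.636) = 0.4526
mean = (0.1578 + 0.3496 + 0.4526)/3 = 0.32

0.32


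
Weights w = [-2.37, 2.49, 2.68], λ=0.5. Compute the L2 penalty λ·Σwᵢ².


‖w‖₂² = (-2.37)² + (2.49)² + (2.68)²
     = 5.6169 + 6.2001 + 7.1824
     = 18.9994
λ·‖w‖₂² = 0.5·18.9994 = 9.4997

9.4997


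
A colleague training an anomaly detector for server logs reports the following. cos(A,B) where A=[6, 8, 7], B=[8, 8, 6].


A·B = 6·8 + 8·8 + 7·6 = 154
‖A‖ = √149 = 12.2066, ‖B‖ = √164 = 12.8062
cos = 154/(√149·√164) = 154/√24436 = 0.9852

0.9852


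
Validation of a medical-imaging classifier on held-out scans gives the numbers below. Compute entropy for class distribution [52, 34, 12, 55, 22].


Probabilities: [52/175, 34/175, 12/175, 55/175, 22/175] ≈ [0.2971, 0.1943, 0.0686, 0.3143, 0.1257]
H = -((52/175)·log₂(52/175) + (34/175)·log₂(34/175) + (12/175)·log₂(12/175) + (55/175)·log₂(55/175) + (22/175)·log₂(22/175))
  = 2.1455 bits

2.1455 bits


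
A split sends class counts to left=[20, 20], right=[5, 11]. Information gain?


Parent = [25, 31], H_parent = 0.9917
H_left = 1 (n=40), H_right = 0.896 (n=16)
H_children = (40/56)·1 + (16/56)·0.896 = 0.9703
IG = 0.9917 - 0.9703 = 0.0214

0.0214


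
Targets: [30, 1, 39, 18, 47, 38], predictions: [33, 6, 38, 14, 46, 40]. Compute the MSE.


Squared errors: (30-33)²=9, (1-6)²=25, (39-38)²=1, (18-14)²=16, (47-46)²=1, (38-40)²=4
Sum = 56
MSE = 56/6 = 28/3

28/3


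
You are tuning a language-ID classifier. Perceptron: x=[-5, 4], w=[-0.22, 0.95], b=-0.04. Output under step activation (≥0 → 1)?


z = (-5)·(-0.22) + (4)·(0.95) - 0.04
  = 4.86
step(z) = 1 (z≥0)

1


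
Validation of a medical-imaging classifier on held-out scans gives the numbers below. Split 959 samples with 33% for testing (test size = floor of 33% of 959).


Test = ⌊959·33/100⌋ = 316
Train = 959 - 316 = 643

Train: 643, Test: 316


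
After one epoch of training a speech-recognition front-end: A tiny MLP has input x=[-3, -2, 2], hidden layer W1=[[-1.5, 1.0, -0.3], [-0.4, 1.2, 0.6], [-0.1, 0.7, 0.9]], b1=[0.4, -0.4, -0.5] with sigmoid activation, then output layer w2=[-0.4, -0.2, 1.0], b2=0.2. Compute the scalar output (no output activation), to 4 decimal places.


z1[0] = (-1.5)·(-3) + (1.0)·(-2) + (-0.3)·(2) + 0.4 = 2.3
z1[1] = (-0.4)·(-3) + (1.2)·(-2) + (0.6)·(2) - 0.4 = -0.4
z1[2] = (-0.1)·(-3) + (0.7)·(-2) + (0.9)·(2) - 0.5 = 0.2
h = sigmoid(z1) = [0.9089, 0.4013, 0.5498]
output = (-0.4)·(0.9089) + (-0.2)·(0.4013) + (1.0)·(0.5498) + 0.2 = 0.306

0.306


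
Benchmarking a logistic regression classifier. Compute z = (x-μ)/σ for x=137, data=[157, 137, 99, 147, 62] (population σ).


μ = 120.4, σ = 35.1886
z = (137 - 120.4)/35.1886 = 0.4717

0.4717


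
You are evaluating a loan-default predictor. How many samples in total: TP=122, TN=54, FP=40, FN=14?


Total = TP + TN + FP + FN
= 122 + 54 + 40 + 14
= 230
(Predicted positive: 162, predicted negative: 68)

230


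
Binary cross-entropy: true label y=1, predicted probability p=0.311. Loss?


BCE = -[y·ln(p) + (1-y)·ln(1-p)]
= -1·ln(0.311) - 0
= -ln(0.311) = 1.168

1.168


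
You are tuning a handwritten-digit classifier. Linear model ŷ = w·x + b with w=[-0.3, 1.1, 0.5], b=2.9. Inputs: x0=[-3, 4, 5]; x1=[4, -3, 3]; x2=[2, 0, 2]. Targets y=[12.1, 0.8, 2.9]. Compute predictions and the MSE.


ŷ0 = (-0.3)·(-3) + (1.1)·(4) + (0.5)·(5) + 2.9 = 10.7
ŷ1 = (-0.3)·(4) + (1.1)·(-3) + (0.5)·(3) + 2.9 = -0.1
ŷ2 = (-0.3)·(2) + (1.1)·(0) + (0.5)·(2) + 2.9 = 3.3
errors² = [1.96, 0.81, 0.16]
MSE = 2.9300/3 = 0.9767

0.9767


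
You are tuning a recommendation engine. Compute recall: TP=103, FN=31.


Recall = TP/(TP+FN)
= 103/(103+31)
= 103/134 = 76.87%

76.87%


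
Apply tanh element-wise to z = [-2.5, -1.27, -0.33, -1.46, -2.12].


tanh(-2.5) = -0.9866
tanh(-1.27) = -0.8538
tanh(-0.33) = -0.3185
tanh(-1.46) = -0.8977
tanh(-2.12) = -0.9716
result = [-0.9866, -0.8538, -0.3185, -0.8977, -0.9716]

[-0.9866, -0.8538, -0.3185, -0.8977, -0.9716]


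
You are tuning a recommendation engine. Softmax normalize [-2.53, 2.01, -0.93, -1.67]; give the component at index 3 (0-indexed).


Exponentials: e^-2.53=0.0797, e^2.01=7.4633, e^-0.93=0.3946, e^-1.67=0.1882
Sum = 8.1258
Softmax = [0.0098, 0.9185, 0.0486, 0.0232]
p[3] = 0.1882/8.1258 = 0.0232

0.0232


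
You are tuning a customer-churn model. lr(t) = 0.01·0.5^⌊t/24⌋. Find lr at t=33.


n_drops = ⌊33/24⌋ = 1
lr = 0.01·0.5^1 = 0.01·0.5 = 0.005

0.005


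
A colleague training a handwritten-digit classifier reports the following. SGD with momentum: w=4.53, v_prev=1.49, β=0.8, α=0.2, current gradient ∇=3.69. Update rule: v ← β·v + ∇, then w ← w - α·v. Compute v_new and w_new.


v_new = 0.8·1.49 + 3.69 = 1.192 + 3.69 = 4.882
w_new = 4.53 - 0.2·4.882 = 4.53 - 0.9764 = 3.5536

v_new=4.882, w_new=3.5536


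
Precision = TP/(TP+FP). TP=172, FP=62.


Precision = TP/(TP+FP)
= 172/(172+62)
= 172/234 = 73.5%

73.5%


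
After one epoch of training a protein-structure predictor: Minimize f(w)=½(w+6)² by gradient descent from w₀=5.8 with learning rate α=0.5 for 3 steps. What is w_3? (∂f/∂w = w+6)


step 1: grad = 5.8+6 = 11.8; w = 5.8 - 0.5·(11.8) = -0.1
step 2: grad = -0.1+6 = 5.9; w = -0.1 - 0.5·(5.9) = -3.05
step 3: grad = -3.05+6 = 2.95; w = -3.05 - 0.5·(2.95) = -4.525

-4.525


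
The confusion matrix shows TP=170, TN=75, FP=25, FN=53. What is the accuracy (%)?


Accuracy = (TP+TN)/(TP+TN+FP+FN)
= (170+75)/(323)
= 245/323 = 75.85%

75.85%


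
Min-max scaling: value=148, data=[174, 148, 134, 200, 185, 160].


min=134, max=200
(148-134)/(200-134) = 14/66 = 0.2121

0.2121


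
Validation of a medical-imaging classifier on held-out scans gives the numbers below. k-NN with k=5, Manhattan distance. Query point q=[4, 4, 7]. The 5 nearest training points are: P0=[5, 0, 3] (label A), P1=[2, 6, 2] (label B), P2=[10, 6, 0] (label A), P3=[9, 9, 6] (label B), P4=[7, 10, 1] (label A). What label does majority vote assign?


d(q,P0) = 9  (label A)
d(q,P1) = 9  (label B)
d(q,P2) = 15  (label A)
d(q,P3) = 11  (label B)
d(q,P4) = 15  (label A)
Votes: A=3, B=2
Majority → A

A


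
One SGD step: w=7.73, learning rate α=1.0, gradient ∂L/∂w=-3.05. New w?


w_new = w - α·∇
= 7.73 - 1.0·-3.05
= 7.73 + 3.05
= 10.78

10.78


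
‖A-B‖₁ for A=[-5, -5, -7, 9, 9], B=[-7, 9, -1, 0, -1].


d = |-5+ 7| + |-5-9| + |-7+ 1| + |9-0| + |9+ 1|
  = 2 + 14 + 6 + 9 + 10
  = 41

41


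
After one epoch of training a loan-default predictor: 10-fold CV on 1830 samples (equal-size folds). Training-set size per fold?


Fold size = 1830/10 = 183
Training per fold = 1830 - 183 = 1647

1647


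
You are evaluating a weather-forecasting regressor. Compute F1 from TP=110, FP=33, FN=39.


Precision = 110/143 = 0.7692
Recall = 110/149 = 0.7383
F1 = 2·P·R/(P+R) = 2·TP/(2·TP+FP+FN) = 220/(220+33+39) = 220/292 = 0.7534

0.7534


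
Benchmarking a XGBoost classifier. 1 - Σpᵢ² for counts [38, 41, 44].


Probabilities: [38/123, 41/123, 44/123] ≈ [0.3089, 0.3333, 0.3577]
Σpᵢ² = (1444 + 1681 + 1936)/123² = 5061/15129
Gini = 1 - Σpᵢ² = 1 - 5061/15129 = 0.6655

0.6655


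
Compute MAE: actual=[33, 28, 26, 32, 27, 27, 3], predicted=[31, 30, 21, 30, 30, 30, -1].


Absolute errors: |33-31|=2, |28-30|=2, |26-21|=5, |32-30|=2, |27-30|=3, |27-30|=3, |3+ 1|=4
Sum = 21
MAE = 21/7 = 3

3


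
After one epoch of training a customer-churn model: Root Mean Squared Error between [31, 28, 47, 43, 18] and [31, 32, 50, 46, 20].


MSE = 38/5 = 7.6
RMSE = √(38/5) = 2.7568

2.7568


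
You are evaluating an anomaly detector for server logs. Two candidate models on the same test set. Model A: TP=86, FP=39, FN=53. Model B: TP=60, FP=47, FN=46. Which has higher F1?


Model A: P=86/125=0.688, R=86/139=0.6187, F1=2PR/(P+R)=2TP/(2TP+FP+FN)=172/264=0.6515
Model B: P=60/107=0.5607, R=60/106=0.566, F1=2PR/(P+R)=2TP/(2TP+FP+FN)=120/213=0.5634
0.6515 > 0.5634 → Model A

Model A


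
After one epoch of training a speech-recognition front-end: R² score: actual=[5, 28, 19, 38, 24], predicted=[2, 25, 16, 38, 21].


ȳ = 22.8
SS_res = Σ(y-ŷ)² = 36
SS_tot = Σ(y-ȳ)² = 590.8
R² = 1 - SS_res/SS_tot = 1 - 0.0609 = 0.9391

0.9391


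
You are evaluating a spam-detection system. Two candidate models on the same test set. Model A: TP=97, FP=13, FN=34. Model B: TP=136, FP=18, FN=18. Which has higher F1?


Model A: P=97/110=0.8818, R=97/131=0.7405, F1=2PR/(P+R)=2TP/(2TP+FP+FN)=194/241=0.805
Model B: P=136/154=0.8831, R=136/154=0.8831, F1=2PR/(P+R)=2TP/(2TP+FP+FN)=272/308=0.8831
0.805 < 0.8831 → Model B

Model B


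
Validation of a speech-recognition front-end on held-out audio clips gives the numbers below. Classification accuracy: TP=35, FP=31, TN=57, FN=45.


Accuracy = (TP+TN)/(TP+TN+FP+FN)
= (35+57)/(168)
= 92/168 = 54.76%

54.76%


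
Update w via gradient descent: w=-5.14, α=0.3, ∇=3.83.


w_new = w - α·∇
= -5.14 - 0.3·3.83
= -5.14 - 1.149
= -6.289

-6.289


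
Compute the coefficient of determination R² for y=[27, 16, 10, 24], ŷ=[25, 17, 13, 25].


ȳ = 19.25
SS_res = Σ(y-ŷ)² = 15
SS_tot = Σ(y-ȳ)² = 178.75
R² = 1 - SS_res/SS_tot = 1 - 0.0839 = 0.9161

0.9161


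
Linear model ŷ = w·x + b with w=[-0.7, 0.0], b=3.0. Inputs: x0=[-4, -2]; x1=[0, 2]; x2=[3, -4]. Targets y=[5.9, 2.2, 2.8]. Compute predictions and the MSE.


ŷ0 = (-0.7)·(-4) + (0.0)·(-2) + 3.0 = 5.8
ŷ1 = (-0.7)·(0) + (0.0)·(2) + 3.0 = 3.0
ŷ2 = (-0.7)·(3) + (0.0)·(-4) + 3.0 = 0.9
errors² = [0.01, 0.64, 3.61]
MSE = 4.2600/3 = 1.42

1.42


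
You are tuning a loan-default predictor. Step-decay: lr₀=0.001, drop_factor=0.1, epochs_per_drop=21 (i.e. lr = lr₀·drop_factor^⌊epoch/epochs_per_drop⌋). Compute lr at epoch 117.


n_drops = ⌊117/21⌋ = 5
lr = 0.001·0.1^5 = 0.001·0.00001 = 0.00000001

0.00000001


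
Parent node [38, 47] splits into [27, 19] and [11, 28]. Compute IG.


Parent = [38, 47], H_parent = 0.9919
H_left = 0.9781 (n=46), H_right = 0.8582 (n=39)
H_children = (46/85)·0.9781 + (39/85)·0.8582 = 0.9231
IG = 0.9919 - 0.9231 = 0.0688

0.0688


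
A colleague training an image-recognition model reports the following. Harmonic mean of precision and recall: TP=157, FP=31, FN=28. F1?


Precision = 157/188 = 0.8351
Recall = 157/185 = 0.8486
F1 = 2·P·R/(P+R) = 2·TP/(2·TP+FP+FN) = 314/(314+31+28) = 314/373 = 0.8418

0.8418


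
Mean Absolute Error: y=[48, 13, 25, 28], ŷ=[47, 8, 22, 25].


Absolute errors: |48-47|=1, |13-8|=5, |25-22|=3, |28-25|=3
Sum = 12
MAE = 12/4 = 3

3


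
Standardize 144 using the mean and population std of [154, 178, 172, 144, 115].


μ = 152.6, σ = 22.4107
z = (144 - 152.6)/22.4107 = -0.3837

-0.3837


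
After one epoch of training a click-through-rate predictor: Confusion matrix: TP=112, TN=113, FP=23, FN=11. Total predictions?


Total = TP + TN + FP + FN
= 112 + 113 + 23 + 11
= 259
(Predicted positive: 135, predicted negative: 124)

259


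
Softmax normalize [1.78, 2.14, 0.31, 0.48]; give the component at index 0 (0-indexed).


Exponentials: e^1.78=5.9299, e^2.14=8.4994, e^0.31=1.3634, e^0.48=1.6161
Sum = 17.4088
Softmax = [0.3406, 0.4882, 0.0783, 0.0928]
p[0] = 5.9299/17.4088 = 0.3406

0.3406


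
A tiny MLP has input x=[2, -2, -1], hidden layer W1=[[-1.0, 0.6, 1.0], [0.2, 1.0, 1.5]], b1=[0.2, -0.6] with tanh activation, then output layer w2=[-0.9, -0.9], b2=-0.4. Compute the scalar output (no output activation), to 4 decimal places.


z1[0] = (-1.0)·(2) + (0.6)·(-2) + (1.0)·(-1) + 0.2 = -4.0
z1[1] = (0.2)·(2) + (1.0)·(-2) + (1.5)·(-1) - 0.6 = -3.7
h = tanh(z1) = [-0.9993, -0.9988]
output = (-0.9)·(-0.9993) + (-0.9)·(-0.9988) - 0.4 = 1.3983

1.3983


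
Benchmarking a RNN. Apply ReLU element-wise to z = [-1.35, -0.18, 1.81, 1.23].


ReLU(-1.35) = max(0, -1.35) = 0.0
ReLU(-0.18) = max(0, -0.18) = 0.0
ReLU(1.81) = max(0, 1.81) = 1.81
ReLU(1.23) = max(0, 1.23) = 1.23
result = [0.0, 0.0, 1.81, 1.23]

[0.0, 0.0, 1.81, 1.23]


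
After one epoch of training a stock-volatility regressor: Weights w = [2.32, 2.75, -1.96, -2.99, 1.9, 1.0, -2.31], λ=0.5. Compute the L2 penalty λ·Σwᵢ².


‖w‖₂² = (2.32)² + (2.75)² + (-1.96)² + (-2.99)² + (1.9)² + (1.0)² + (-2.31)²
     = 5.3824 + 7.5625 + 3.8416 + 8.9401 + 3.61 + 1 + 5.3361
     = 35.6727
λ·‖w‖₂² = 0.5·35.6727 = 17.83635

17.83635


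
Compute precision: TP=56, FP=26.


Precision = TP/(TP+FP)
= 56/(56+26)
= 56/82 = 68.29%

68.29%


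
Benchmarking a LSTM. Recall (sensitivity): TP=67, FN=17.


Recall = TP/(TP+FN)
= 67/(67+17)
= 67/84 = 79.76%

79.76%


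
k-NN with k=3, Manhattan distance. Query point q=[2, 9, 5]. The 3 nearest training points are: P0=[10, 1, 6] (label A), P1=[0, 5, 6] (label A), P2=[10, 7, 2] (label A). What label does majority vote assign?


d(q,P0) = 17  (label A)
d(q,P1) = 7  (label A)
d(q,P2) = 13  (label A)
Votes: A=3, B=0
Majority → A

A


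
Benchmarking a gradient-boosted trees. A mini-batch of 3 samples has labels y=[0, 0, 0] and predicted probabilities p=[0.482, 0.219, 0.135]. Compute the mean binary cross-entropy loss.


L[0] = -ln(1-0.482) = -ln(0.518) = 0.6578
L[1] = -ln(1-0.219) = -ln(0.781) = 0.2472
L[2] = -ln(1-0.135) = -ln(0.865) = 0.145
mean = (0.6578 + 0.2472 + 0.145)/3 = 0.35

0.35


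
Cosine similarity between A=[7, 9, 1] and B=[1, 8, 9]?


A·B = 7·1 + 9·8 + 1·9 = 88
‖A‖ = √131 = 11.4455, ‖B‖ = √146 = 12.083
cos = 88/(√131·√146) = 88/√19126 = 0.6363

0.6363


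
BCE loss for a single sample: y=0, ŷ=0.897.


BCE = -[y·ln(p) + (1-y)·ln(1-p)]
= -0 - 1·ln(1-0.897)
= -ln(0.103) = 2.273

2.273


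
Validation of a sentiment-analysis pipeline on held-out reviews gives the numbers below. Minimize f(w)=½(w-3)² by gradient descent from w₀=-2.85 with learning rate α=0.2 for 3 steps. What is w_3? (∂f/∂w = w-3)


step 1: grad = -2.85-3 = -5.85; w = -2.85 - 0.2·(-5.85) = -1.68
step 2: grad = -1.68-3 = -4.68; w = -1.68 - 0.2·(-4.68) = -0.744
step 3: grad = -0.744-3 = -3.744; w = -0.744 - 0.2·(-3.744) = 0.0048

0.0048


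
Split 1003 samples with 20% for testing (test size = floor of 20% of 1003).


Test = ⌊1003·20/100⌋ = 200
Train = 1003 - 200 = 803

Train: 803, Test: 200


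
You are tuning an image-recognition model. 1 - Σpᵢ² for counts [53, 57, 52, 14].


Probabilities: [53/176, 57/176, 52/176, 14/176] ≈ [0.3011, 0.3239, 0.2955, 0.0795]
Σpᵢ² = (2809 + 3249 + 2704 + 196)/176² = 8958/30976
Gini = 1 - Σpᵢ² = 1 - 8958/30976 = 0.7108

0.7108


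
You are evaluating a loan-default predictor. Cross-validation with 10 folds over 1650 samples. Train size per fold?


Fold size = 1650/10 = 165
Training per fold = 1650 - 165 = 1485

1485


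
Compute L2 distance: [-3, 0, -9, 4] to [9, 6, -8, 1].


d = √((-3-9)² + (0-6)² + (-9+ 8)² + (4-1)²)
  = √(144 + 36 + 1 + 9)
  = √190 = 13.784

13.784


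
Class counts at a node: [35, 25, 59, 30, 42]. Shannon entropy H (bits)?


Probabilities: [35/191, 25/191, 59/191, 30/191, 42/191] ≈ [0.1832, 0.1309, 0.3089, 0.1571, 0.2199]
H = -((35/191)·log₂(35/191) + (25/191)·log₂(25/191) + (59/191)·log₂(59/191) + (30/191)·log₂(30/191) + (42/191)·log₂(42/191))
  = 2.2561 bits

2.2561 bits


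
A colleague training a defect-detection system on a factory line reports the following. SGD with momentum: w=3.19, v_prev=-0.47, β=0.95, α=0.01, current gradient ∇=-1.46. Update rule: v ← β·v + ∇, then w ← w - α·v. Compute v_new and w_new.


v_new = 0.95·-0.47 - 1.46 = -0.4465 - 1.46 = -1.9065
w_new = 3.19 - 0.01·-1.9065 = 3.19 + 0.019065 = 3.209065

v_new=-1.9065, w_new=3.209065


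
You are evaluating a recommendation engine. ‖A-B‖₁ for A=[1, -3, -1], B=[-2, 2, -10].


d = |1+ 2| + |-3-2| + |-1+ 10|
  = 3 + 5 + 9
  = 17

17


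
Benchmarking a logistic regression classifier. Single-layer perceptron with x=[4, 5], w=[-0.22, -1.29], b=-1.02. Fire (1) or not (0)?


z = (4)·(-0.22) + (5)·(-1.29) - 1.02
  = -8.35
step(z) = 0 (z<0)

0


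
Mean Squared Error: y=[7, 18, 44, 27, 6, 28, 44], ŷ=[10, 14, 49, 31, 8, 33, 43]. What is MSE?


Squared errors: (7-10)²=9, (18-14)²=16, (44-49)²=25, (27-31)²=16, (6-8)²=4, (28-33)²=25, (44-43)²=1
Sum = 96
MSE = 96/7 = 96/7

96/7


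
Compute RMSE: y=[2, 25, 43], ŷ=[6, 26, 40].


MSE = 26/3 = 8.6667
RMSE = √(26/3) = 2.9439

2.9439


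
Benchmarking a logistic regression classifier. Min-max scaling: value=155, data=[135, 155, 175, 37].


min=37, max=175
(155-37)/(175-37) = 118/138 = 0.8551

0.8551


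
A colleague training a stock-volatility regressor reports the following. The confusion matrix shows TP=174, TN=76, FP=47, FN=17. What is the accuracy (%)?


Accuracy = (TP+TN)/(TP+TN+FP+FN)
= (174+76)/(314)
= 250/314 = 79.62%

79.62%


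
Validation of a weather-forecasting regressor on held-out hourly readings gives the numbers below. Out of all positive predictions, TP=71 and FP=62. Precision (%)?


Precision = TP/(TP+FP)
= 71/(71+62)
= 71/133 = 53.38%

53.38%


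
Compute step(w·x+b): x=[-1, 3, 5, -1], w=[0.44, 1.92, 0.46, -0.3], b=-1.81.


z = (-1)·(0.44) + (3)·(1.92) + (5)·(0.46) + (-1)·(-0.3) - 1.81
  = 6.11
step(z) = 1 (z≥0)

1


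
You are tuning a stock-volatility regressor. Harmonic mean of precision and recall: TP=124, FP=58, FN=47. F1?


Precision = 124/182 = 0.6813
Recall = 124/171 = 0.7251
F1 = 2·P·R/(P+R) = 2·TP/(2·TP+FP+FN) = 248/(248+58+47) = 248/353 = 0.7025

0.7025


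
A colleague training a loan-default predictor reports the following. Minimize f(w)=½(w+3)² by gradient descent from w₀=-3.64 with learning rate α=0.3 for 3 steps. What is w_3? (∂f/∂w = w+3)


step 1: grad = -3.64+3 = -0.64; w = -3.64 - 0.3·(-0.64) = -3.448
step 2: grad = -3.448+3 = -0.448; w = -3.448 - 0.3·(-0.448) = -3.3136
step 3: grad = -3.3136+3 = -0.3136; w = -3.3136 - 0.3·(-0.3136) = -3.21952

-3.21952


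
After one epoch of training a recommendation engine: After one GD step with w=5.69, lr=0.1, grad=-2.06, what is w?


w_new = w - α·∇
= 5.69 - 0.1·-2.06
= 5.69 + 0.206
= 5.896

5.896


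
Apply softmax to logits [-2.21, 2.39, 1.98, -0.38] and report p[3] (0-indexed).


Exponentials: e^-2.21=0.1097, e^2.39=10.9135, e^1.98=7.2427, e^-0.38=0.6839
Sum = 18.9498
Softmax = [0.0058, 0.5759, 0.3822, 0.0361]
p[3] = 0.6839/18.9498 = 0.0361

0.0361


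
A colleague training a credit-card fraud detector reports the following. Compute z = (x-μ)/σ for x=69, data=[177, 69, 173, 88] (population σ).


μ = 126.75, σ = 48.7359
z = (69 - 126.75)/48.7359 = -1.185

-1.185


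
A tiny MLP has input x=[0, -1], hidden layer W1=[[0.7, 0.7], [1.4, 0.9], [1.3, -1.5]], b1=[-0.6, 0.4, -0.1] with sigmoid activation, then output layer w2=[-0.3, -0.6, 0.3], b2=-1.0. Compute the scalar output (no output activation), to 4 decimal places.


z1[0] = (0.7)·(0) + (0.7)·(-1) - 0.6 = -1.3
z1[1] = (1.4)·(0) + (0.9)·(-1) + 0.4 = -0.5
z1[2] = (1.3)·(0) + (-1.5)·(-1) - 0.1 = 1.4
h = sigmoid(z1) = [0.2142, 0.3775, 0.8022]
output = (-0.3)·(0.2142) + (-0.6)·(0.3775) + (0.3)·(0.8022) - 1.0 = -1.0501

-1.0501


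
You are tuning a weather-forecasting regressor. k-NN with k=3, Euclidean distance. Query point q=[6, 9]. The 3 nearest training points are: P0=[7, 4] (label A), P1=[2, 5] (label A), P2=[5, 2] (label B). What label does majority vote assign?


d(q,P0) = 5.099  (label A)
d(q,P1) = 5.6569  (label A)
d(q,P2) = 7.0711  (label B)
Votes: A=2, B=1
Majority → A

A


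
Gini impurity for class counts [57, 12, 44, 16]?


Probabilities: [57/129, 12/129, 44/129, 16/129] ≈ [0.4419, 0.093, 0.3411, 0.124]
Σpᵢ² = (3249 + 144 + 1936 + 256)/129² = 5585/16641
Gini = 1 - Σpᵢ² = 1 - 5585/16641 = 0.6644

0.6644


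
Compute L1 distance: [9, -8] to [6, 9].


d = |9-6| + |-8-9|
  = 3 + 17
  = 20

20


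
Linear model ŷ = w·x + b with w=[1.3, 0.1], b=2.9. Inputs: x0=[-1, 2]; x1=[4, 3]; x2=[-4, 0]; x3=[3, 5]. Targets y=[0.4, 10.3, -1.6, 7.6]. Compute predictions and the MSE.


ŷ0 = (1.3)·(-1) + (0.1)·(2) + 2.9 = 1.8
ŷ1 = (1.3)·(4) + (0.1)·(3) + 2.9 = 8.4
ŷ2 = (1.3)·(-4) + (0.1)·(0) + 2.9 = -2.3
ŷ3 = (1.3)·(3) + (0.1)·(5) + 2.9 = 7.3
errors² = [1.96, 3.61, 0.49, 0.09]
MSE = 6.1500/4 = 1.5375

1.5375


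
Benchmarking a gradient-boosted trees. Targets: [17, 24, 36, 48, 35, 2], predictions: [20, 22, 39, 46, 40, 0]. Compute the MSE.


Squared errors: (17-20)²=9, (24-22)²=4, (36-39)²=9, (48-46)²=4, (35-40)²=25, (2-0)²=4
Sum = 55
MSE = 55/6 = 55/6

55/6


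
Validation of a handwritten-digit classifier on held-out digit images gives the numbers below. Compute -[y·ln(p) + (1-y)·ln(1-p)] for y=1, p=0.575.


BCE = -[y·ln(p) + (1-y)·ln(1-p)]
= -1·ln(0.575) - 0
= -ln(0.575) = 0.5534

0.5534


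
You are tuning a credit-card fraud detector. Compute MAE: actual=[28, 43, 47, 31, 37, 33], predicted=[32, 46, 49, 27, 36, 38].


Absolute errors: |28-32|=4, |43-46|=3, |47-49|=2, |31-27|=4, |37-36|=1, |33-38|=5
Sum = 19
MAE = 19/6 = 19/6

19/6


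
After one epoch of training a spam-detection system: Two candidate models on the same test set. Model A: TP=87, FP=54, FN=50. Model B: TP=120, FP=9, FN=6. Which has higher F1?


Model A: P=87/141=0.617, R=87/137=0.635, F1=2PR/(P+R)=2TP/(2TP+FP+FN)=174/278=0.6259
Model B: P=120/129=0.9302, R=120/126=0.9524, F1=2PR/(P+R)=2TP/(2TP+FP+FN)=240/255=0.9412
0.6259 < 0.9412 → Model B

Model B


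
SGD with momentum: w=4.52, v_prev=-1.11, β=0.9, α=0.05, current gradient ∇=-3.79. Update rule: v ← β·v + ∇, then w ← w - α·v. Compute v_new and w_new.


v_new = 0.9·-1.11 - 3.79 = -0.999 - 3.79 = -4.789
w_new = 4.52 - 0.05·-4.789 = 4.52 + 0.23945 = 4.75945

v_new=-4.789, w_new=4.75945


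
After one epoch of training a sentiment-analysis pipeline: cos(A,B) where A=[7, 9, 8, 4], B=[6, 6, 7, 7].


A·B = 7·6 + 9·6 + 8·7 + 4·7 = 180
‖A‖ = √210 = 14.4914, ‖B‖ = √170 = 13.0384
cos = 180/(√210·√170) = 180/√35700 = 0.9527

0.9527


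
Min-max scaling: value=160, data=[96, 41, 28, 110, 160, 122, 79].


min=28, max=160
(160-28)/(160-28) = 132/132 = 1.0

1.0


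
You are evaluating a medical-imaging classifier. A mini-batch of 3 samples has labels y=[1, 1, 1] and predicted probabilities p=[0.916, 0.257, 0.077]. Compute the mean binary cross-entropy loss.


L[0] = -ln(0.916) = 0.0877
L[1] = -ln(0.257) = 1.3587
L[2] = -ln(0.077) = 2.5639
mean = (0.0877 + 1.3587 + 2.5639)/3 = 1.3368

1.3368


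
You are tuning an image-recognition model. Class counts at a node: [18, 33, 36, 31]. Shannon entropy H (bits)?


Probabilities: [18/118, 33/118, 36/118, 31/118] ≈ [0.1525, 0.2797, 0.3051, 0.2627]
H = -((18/118)·log₂(18/118) + (33/118)·log₂(33/118) + (36/118)·log₂(36/118) + (31/118)·log₂(31/118))
  = 1.957 bits

1.957 bits


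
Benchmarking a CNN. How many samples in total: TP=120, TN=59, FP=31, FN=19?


Total = TP + TN + FP + FN
= 120 + 59 + 31 + 19
= 229
(Predicted positive: 151, predicted negative: 78)

229


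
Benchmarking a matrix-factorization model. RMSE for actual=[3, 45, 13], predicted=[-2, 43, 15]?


MSE = 33/3 = 11
RMSE = √(33/3) = 3.3166

3.3166


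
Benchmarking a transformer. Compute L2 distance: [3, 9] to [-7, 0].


d = √((3+ 7)² + (9-0)²)
  = √(100 + 81)
  = √181 = 13.4536

13.4536


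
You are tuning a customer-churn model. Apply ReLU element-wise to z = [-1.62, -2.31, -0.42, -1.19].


ReLU(-1.62) = max(0, -1.62) = 0.0
ReLU(-2.31) = max(0, -2.31) = 0.0
ReLU(-0.42) = max(0, -0.42) = 0.0
ReLU(-1.19) = max(0, -1.19) = 0.0
result = [0.0, 0.0, 0.0, 0.0]

[0.0, 0.0, 0.0, 0.0]


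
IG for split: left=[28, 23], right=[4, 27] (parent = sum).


Parent = [32, 50], H_parent = 0.965
H_left = 0.9931 (n=51), H_right = 0.5548 (n=31)
H_children = (51/82)·0.9931 + (31/82)·0.5548 = 0.8274
IG = 0.965 - 0.8274 = 0.1376

0.1376


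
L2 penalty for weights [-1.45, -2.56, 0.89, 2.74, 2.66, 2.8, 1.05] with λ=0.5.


‖w‖₂² = (-1.45)² + (-2.56)² + (0.89)² + (2.74)² + (2.66)² + (2.8)² + (1.05)²
     = 2.1025 + 6.5536 + 0.7921 + 7.5076 + 7.0756 + 7.84 + 1.1025
     = 32.9739
λ·‖w‖₂² = 0.5·32.9739 = 16.48695

16.48695


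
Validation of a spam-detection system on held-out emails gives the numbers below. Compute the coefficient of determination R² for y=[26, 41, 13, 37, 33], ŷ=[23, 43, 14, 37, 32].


ȳ = 30
SS_res = Σ(y-ŷ)² = 15
SS_tot = Σ(y-ȳ)² = 484
R² = 1 - SS_res/SS_tot = 1 - 0.031 = 0.969

0.969


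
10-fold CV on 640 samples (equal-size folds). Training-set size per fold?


Fold size = 640/10 = 64
Training per fold = 640 - 64 = 576

576
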